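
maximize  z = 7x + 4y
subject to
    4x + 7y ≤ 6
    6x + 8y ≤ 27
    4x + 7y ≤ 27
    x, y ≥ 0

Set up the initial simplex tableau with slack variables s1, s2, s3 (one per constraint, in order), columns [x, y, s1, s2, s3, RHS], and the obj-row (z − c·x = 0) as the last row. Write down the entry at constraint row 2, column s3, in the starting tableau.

Slack s3 belongs to constraint 3; its column is the unit vector e_3, so the entry in row 2 is 0.

0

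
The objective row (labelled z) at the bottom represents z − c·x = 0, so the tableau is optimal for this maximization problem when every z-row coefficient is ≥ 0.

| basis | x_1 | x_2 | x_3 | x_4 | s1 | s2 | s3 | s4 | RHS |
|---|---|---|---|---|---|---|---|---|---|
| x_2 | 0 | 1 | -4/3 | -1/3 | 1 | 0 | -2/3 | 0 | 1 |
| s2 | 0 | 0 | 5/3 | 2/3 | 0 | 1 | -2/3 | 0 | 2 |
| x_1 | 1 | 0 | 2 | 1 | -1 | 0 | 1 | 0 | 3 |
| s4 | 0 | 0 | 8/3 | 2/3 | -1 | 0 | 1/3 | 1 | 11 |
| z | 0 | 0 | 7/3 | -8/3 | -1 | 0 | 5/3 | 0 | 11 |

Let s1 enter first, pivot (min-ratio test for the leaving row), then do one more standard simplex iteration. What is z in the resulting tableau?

21

Ratio test on column s1 — row 1: 1/1 = 1; row 2: entry 0 ≤ 0; row 3: entry -1 ≤ 0; row 4: entry -1 ≤ 0. Minimum is 1 at row 1 (x_2 leaves); pivot element 1.
Pivot on row 1; the z-row RHS becomes 11 − (-1)·1 = 12.
Next entering variable (most negative z-row entry -3): x_4.
Ratio test on column x_4 — row 1: entry -1/3 ≤ 0; row 2: 2/(2/3) = 3; row 3: 4/(2/3) = 6; row 4: 12/(1/3) = 36. Minimum is 3 at row 2 (s2 leaves); pivot element 2/3.
After the second pivot the z-row RHS is 12 − (-3)·3 = 21.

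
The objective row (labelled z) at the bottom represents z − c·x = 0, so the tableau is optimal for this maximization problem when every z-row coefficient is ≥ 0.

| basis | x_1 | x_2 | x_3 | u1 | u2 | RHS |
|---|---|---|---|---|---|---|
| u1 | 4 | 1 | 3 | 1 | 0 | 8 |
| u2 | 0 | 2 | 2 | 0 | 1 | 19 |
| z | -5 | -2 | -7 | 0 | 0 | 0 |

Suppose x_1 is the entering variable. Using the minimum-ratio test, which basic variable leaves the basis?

Column x_1 entries and ratios — u1: 8/4 = 2; u2: 0 ≤ 0, skip.
Smallest ratio is 2 in the row of u1, so u1 leaves.

u1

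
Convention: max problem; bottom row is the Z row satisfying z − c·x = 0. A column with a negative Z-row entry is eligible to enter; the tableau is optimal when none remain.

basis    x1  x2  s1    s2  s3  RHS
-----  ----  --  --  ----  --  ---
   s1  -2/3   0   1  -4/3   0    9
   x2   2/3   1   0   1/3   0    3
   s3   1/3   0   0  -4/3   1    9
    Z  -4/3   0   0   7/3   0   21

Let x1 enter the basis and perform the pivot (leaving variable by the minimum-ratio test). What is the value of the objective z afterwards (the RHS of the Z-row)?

27

Ratio test on column x1 — row 1: entry -2/3 ≤ 0; row 2: 3/(2/3) = 9/2; row 3: 9/(1/3) = 27. Minimum is 9/2 at row 2 (x2 leaves); pivot element 2/3.
Pivot on row 2; the Z-row RHS becomes 21 − (-4/3)·(9/2) = 27.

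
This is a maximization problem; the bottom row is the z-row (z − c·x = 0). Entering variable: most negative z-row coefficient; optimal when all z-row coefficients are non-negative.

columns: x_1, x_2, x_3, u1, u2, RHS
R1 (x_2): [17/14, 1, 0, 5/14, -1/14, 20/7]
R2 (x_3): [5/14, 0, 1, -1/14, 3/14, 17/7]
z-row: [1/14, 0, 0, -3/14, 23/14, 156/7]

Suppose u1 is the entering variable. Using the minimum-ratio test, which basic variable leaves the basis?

Column u1 entries and ratios — x_2: (20/7)/(5/14) = 8; x_3: -1/14 ≤ 0, skip.
Smallest ratio is 8 in the row of x_2, so x_2 leaves.

x_2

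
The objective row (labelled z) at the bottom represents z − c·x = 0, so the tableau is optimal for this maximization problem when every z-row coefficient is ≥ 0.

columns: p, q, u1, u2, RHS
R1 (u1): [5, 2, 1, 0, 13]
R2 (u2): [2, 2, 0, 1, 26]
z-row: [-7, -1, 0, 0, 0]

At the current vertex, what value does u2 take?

26

u2 is basic (row 2); its value is the RHS of that row, 26.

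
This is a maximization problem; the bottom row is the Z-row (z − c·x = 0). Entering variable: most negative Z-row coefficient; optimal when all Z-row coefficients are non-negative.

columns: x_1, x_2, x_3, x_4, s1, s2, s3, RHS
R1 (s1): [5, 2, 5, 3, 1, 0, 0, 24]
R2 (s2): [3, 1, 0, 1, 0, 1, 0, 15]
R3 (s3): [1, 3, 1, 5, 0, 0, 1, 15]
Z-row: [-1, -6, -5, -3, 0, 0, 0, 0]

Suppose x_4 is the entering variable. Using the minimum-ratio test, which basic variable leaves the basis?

Column x_4 entries and ratios — s1: 24/3 = 8; s2: 15/1 = 15; s3: 15/5 = 3.
Smallest ratio is 3 in the row of s3, so s3 leaves.

s3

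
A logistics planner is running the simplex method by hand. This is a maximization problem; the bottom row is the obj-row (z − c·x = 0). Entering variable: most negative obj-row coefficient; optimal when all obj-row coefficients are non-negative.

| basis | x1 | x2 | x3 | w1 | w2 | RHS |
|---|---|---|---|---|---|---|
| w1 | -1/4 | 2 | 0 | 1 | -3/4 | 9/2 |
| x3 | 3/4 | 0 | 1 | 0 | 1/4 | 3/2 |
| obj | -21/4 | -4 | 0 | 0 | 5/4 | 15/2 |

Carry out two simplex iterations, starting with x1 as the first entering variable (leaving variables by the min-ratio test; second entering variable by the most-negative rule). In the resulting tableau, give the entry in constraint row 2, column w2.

1/3

Ratio test on column x1 — row 1: entry -1/4 ≤ 0; row 2: (3/2)/(3/4) = 2. Minimum is 2 at row 2 (x3 leaves); pivot element 3/4.
Divide row 2 by 3/4; eliminate column x1 from the other rows.
Second iteration: most negative obj-row entry is -4 in column x2, so x2 enters.
Ratio test on column x2 — row 1: 5/2 = 5/2; row 2: entry 0 ≤ 0. Minimum is 5/2 at row 1 (w1 leaves); pivot element 2.
Divide row 1 by 2; eliminate column x2 from the other rows.
After both pivots, the entry at constraint row 2, column w2 is 1/3.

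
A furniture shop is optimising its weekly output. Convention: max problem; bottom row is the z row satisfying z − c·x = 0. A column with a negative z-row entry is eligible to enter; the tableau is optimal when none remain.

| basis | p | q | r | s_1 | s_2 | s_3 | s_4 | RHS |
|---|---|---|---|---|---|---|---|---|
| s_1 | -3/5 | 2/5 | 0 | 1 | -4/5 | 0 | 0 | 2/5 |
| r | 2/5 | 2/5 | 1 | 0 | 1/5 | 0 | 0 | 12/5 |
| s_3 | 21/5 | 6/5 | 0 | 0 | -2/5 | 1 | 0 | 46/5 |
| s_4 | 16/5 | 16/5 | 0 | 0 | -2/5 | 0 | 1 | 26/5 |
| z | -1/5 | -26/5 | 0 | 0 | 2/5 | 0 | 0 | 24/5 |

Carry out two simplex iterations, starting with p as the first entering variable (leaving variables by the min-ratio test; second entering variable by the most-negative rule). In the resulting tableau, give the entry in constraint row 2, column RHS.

Ratio test on column p — row 1: entry -3/5 ≤ 0; row 2: (12/5)/(2/5) = 6; row 3: (46/5)/(21/5) = 46/21; row 4: (26/5)/(16/5) = 13/8. Minimum is 13/8 at row 4 (s_4 leaves); pivot element 16/5.
Divide row 4 by 16/5; eliminate column p from the other rows.
Second iteration: most negative z-row entry is -5 in column q, so q enters.
Ratio test on column q — row 1: (11/8)/1 = 11/8; row 2: entry 0 ≤ 0; row 3: entry -3 ≤ 0; row 4: (13/8)/1 = 13/8. Minimum is 11/8 at row 1 (s_1 leaves); pivot element 1.
Divide row 1 by 1; eliminate column q from the other rows.
After both pivots, the entry at constraint row 2, column RHS is 7/4.

7/4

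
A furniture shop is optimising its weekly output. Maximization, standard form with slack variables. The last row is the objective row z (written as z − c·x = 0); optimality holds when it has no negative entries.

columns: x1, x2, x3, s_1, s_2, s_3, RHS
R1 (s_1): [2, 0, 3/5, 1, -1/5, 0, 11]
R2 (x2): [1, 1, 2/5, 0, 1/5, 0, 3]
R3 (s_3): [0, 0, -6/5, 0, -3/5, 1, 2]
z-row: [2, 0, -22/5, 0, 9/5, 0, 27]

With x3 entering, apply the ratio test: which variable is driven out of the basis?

x2

Column x3 entries and ratios — s_1: 11/(3/5) = 55/3; x2: 3/(2/5) = 15/2; s_3: -6/5 ≤ 0, skip.
Smallest ratio is 15/2 in the row of x2, so x2 leaves.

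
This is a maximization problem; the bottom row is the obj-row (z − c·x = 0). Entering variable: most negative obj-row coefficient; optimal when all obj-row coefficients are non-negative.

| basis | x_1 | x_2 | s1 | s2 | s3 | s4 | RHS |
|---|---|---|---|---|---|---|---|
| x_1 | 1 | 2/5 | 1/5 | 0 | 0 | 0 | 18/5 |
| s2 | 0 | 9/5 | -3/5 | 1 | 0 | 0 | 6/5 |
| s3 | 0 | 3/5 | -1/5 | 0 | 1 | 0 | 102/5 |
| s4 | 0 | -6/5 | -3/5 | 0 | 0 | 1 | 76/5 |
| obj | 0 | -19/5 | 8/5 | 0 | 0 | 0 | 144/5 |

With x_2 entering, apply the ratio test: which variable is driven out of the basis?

s2

Column x_2 entries and ratios — x_1: (18/5)/(2/5) = 9; s2: (6/5)/(9/5) = 2/3; s3: (102/5)/(3/5) = 34; s4: -6/5 ≤ 0, skip.
Smallest ratio is 2/3 in the row of s2, so s2 leaves.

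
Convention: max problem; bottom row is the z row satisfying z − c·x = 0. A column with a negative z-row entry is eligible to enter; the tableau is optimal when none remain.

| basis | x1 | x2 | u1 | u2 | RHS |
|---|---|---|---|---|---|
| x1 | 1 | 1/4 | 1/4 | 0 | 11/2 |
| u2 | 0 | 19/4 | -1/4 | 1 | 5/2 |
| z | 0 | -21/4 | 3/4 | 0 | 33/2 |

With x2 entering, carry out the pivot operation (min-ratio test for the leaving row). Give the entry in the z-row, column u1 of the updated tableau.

9/19

Ratio test on column x2 — row 1: (11/2)/(1/4) = 22; row 2: (5/2)/(19/4) = 10/19. Minimum is 10/19 at row 2 (u2 leaves); pivot element 19/4.
Divide row 2 by 19/4; eliminate column x2 from the other rows.
z-row update in column u1: 3/4 − (-21/4)·(-1/19) = 9/19.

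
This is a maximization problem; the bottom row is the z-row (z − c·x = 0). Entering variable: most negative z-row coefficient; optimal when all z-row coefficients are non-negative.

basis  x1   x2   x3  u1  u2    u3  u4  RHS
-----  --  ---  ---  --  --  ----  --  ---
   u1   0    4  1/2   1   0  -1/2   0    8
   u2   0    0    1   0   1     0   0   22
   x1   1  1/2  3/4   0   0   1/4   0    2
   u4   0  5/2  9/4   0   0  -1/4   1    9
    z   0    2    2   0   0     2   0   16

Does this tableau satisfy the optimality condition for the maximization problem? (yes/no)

Every z-row coefficient is ≥ 0, so the tableau is optimal.

yes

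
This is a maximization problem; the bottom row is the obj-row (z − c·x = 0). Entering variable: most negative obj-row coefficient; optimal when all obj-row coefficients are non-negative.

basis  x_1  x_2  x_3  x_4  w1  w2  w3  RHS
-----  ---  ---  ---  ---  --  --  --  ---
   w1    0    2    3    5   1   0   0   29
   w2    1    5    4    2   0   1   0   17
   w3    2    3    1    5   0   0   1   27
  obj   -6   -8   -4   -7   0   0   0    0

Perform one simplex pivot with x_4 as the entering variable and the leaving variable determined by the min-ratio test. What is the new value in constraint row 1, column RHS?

2

Ratio test on column x_4 — row 1: 29/5 = 29/5; row 2: 17/2 = 17/2; row 3: 27/5 = 27/5. Minimum is 27/5 at row 3 (w3 leaves); pivot element 5.
Divide row 3 by 5; eliminate column x_4 from the other rows.
Row 1 update in column RHS: 29 − 5·(27/5) = 2.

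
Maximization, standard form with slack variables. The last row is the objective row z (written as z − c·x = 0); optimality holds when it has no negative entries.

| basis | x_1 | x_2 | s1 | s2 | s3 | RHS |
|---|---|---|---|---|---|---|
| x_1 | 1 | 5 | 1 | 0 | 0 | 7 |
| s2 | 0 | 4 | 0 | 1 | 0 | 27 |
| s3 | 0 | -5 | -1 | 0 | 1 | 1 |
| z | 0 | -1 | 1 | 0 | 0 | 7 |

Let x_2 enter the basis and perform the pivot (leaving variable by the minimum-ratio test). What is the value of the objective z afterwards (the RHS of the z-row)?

42/5

Ratio test on column x_2 — row 1: 7/5 = 7/5; row 2: 27/4 = 27/4; row 3: entry -5 ≤ 0. Minimum is 7/5 at row 1 (x_1 leaves); pivot element 5.
Pivot on row 1; the z-row RHS becomes 7 − (-1)·(7/5) = 42/5.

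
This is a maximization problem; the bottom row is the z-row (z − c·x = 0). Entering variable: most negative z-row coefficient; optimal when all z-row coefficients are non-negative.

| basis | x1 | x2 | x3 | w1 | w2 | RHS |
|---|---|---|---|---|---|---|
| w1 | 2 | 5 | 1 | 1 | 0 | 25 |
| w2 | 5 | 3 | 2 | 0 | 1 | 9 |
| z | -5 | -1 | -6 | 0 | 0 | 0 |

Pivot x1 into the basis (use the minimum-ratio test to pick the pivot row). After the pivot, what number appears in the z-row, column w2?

1

Ratio test on column x1 — row 1: 25/2 = 25/2; row 2: 9/5 = 9/5. Minimum is 9/5 at row 2 (w2 leaves); pivot element 5.
Divide row 2 by 5; eliminate column x1 from the other rows.
z-row update in column w2: 0 − (-5)·(1/5) = 1.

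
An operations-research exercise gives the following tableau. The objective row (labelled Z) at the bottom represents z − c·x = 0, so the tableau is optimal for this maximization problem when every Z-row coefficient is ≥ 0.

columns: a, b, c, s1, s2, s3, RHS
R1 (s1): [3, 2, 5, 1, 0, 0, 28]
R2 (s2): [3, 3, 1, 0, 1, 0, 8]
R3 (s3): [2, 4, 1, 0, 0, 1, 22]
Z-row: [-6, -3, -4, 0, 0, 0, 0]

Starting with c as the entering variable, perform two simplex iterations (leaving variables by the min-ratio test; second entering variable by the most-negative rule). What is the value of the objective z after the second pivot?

Ratio test on column c — row 1: 28/5 = 28/5; row 2: 8/1 = 8; row 3: 22/1 = 22. Minimum is 28/5 at row 1 (s1 leaves); pivot element 5.
Pivot on row 1; the Z-row RHS becomes 0 − (-4)·(28/5) = 112/5.
Next entering variable (most negative Z-row entry -18/5): a.
Ratio test on column a — row 1: (28/5)/(3/5) = 28/3; row 2: (12/5)/(12/5) = 1; row 3: (82/5)/(7/5) = 82/7. Minimum is 1 at row 2 (s2 leaves); pivot element 12/5.
After the second pivot the Z-row RHS is 112/5 − (-18/5)·1 = 26.

26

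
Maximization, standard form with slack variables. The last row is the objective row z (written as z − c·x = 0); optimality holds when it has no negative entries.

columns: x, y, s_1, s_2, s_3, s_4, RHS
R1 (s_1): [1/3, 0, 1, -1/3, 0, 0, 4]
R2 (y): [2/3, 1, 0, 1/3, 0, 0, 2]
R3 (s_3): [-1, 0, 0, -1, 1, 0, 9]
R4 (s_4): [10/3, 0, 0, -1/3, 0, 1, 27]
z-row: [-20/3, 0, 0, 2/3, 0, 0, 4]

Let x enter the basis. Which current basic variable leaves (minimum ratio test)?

Column x entries and ratios — s_1: 4/(1/3) = 12; y: 2/(2/3) = 3; s_3: -1 ≤ 0, skip; s_4: 27/(10/3) = 81/10.
Smallest ratio is 3 in the row of y, so y leaves.

y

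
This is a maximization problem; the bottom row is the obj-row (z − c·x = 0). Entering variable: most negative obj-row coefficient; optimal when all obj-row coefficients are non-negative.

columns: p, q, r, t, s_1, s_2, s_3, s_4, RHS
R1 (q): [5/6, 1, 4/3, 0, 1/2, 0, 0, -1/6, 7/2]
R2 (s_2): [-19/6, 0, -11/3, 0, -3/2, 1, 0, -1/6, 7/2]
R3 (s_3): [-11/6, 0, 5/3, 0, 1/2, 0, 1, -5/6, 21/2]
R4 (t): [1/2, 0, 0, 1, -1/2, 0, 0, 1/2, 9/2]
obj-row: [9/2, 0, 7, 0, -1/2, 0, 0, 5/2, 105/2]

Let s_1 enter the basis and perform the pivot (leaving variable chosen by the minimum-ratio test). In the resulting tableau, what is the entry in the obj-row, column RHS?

Ratio test on column s_1 — row 1: (7/2)/(1/2) = 7; row 2: entry -3/2 ≤ 0; row 3: (21/2)/(1/2) = 21; row 4: entry -1/2 ≤ 0. Minimum is 7 at row 1 (q leaves); pivot element 1/2.
Divide row 1 by 1/2; eliminate column s_1 from the other rows.
obj-row update in column RHS: 105/2 − (-1/2)·7 = 56.

56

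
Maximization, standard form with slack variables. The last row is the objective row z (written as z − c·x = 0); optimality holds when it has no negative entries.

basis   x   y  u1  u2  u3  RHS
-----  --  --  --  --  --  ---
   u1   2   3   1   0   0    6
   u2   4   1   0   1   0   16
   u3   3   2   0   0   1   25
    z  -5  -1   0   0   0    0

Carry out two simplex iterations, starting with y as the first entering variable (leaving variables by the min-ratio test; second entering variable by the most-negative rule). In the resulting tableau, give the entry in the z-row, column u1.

Ratio test on column y — row 1: 6/3 = 2; row 2: 16/1 = 16; row 3: 25/2 = 25/2. Minimum is 2 at row 1 (u1 leaves); pivot element 3.
Divide row 1 by 3; eliminate column y from the other rows.
Second iteration: most negative z-row entry is -13/3 in column x, so x enters.
Ratio test on column x — row 1: 2/(2/3) = 3; row 2: 14/(10/3) = 21/5; row 3: 21/(5/3) = 63/5. Minimum is 3 at row 1 (y leaves); pivot element 2/3.
Divide row 1 by 2/3; eliminate column x from the other rows.
After both pivots, the entry at the z-row, column u1 is 5/2.

5/2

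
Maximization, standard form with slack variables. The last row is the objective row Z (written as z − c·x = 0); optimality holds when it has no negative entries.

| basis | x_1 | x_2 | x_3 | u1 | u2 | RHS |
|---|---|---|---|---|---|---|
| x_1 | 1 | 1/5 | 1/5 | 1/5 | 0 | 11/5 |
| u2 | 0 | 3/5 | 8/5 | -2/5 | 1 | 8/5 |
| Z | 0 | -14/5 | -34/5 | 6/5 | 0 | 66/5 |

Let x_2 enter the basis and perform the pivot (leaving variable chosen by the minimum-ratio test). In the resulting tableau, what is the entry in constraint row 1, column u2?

Ratio test on column x_2 — row 1: (11/5)/(1/5) = 11; row 2: (8/5)/(3/5) = 8/3. Minimum is 8/3 at row 2 (u2 leaves); pivot element 3/5.
Divide row 2 by 3/5; eliminate column x_2 from the other rows.
Row 1 update in column u2: 0 − (1/5)·(5/3) = -1/3.

-1/3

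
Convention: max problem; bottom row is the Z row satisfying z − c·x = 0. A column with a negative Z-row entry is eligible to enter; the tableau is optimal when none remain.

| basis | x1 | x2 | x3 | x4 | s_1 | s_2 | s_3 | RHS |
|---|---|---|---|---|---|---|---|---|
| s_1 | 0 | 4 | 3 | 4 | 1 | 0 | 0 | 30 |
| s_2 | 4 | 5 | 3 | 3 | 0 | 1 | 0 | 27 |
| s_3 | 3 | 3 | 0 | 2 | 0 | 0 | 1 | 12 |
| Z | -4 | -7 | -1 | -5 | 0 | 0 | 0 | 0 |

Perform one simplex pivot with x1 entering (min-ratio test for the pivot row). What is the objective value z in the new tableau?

16

Ratio test on column x1 — row 1: entry 0 ≤ 0; row 2: 27/4 = 27/4; row 3: 12/3 = 4. Minimum is 4 at row 3 (s_3 leaves); pivot element 3.
Pivot on row 3; the Z-row RHS becomes 0 − (-4)·4 = 16.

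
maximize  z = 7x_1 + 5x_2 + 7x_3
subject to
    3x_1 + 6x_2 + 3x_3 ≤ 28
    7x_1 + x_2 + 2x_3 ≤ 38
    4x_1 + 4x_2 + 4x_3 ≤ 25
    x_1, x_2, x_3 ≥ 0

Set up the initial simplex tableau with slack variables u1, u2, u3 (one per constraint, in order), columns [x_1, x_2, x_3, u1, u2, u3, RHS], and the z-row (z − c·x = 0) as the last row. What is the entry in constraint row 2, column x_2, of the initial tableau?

Constraint 2 has coefficient 1 on x_2.

1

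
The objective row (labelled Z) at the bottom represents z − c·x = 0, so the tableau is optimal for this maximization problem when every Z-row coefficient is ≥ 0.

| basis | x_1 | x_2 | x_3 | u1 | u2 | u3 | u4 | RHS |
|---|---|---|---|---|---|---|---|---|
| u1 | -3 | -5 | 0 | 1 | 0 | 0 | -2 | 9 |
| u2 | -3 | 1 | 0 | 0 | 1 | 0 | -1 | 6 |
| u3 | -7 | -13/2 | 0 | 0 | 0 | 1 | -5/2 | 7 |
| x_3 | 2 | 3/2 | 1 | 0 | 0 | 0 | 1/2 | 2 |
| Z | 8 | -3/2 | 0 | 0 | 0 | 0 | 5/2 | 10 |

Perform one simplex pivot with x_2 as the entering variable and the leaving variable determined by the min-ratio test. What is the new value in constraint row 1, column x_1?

11/3

Ratio test on column x_2 — row 1: entry -5 ≤ 0; row 2: 6/1 = 6; row 3: entry -13/2 ≤ 0; row 4: 2/(3/2) = 4/3. Minimum is 4/3 at row 4 (x_3 leaves); pivot element 3/2.
Divide row 4 by 3/2; eliminate column x_2 from the other rows.
Row 1 update in column x_1: -3 − (-5)·(4/3) = 11/3.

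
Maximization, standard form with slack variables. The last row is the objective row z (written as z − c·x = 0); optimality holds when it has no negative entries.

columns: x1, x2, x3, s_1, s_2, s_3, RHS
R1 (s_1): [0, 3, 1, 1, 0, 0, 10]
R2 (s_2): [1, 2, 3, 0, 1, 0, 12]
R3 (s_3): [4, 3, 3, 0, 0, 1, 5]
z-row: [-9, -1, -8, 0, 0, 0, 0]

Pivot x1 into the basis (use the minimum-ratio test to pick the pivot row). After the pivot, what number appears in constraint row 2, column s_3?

Ratio test on column x1 — row 1: entry 0 ≤ 0; row 2: 12/1 = 12; row 3: 5/4 = 5/4. Minimum is 5/4 at row 3 (s_3 leaves); pivot element 4.
Divide row 3 by 4; eliminate column x1 from the other rows.
Row 2 update in column s_3: 0 − 1·(1/4) = -1/4.

-1/4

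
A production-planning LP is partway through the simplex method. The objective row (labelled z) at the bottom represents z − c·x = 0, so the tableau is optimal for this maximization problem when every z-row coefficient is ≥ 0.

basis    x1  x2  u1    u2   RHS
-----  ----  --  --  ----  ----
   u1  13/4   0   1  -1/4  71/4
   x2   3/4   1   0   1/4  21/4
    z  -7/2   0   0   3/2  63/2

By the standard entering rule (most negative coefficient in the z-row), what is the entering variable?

x1

Negative z-row entries: x1: -7/2.
The most negative is -7/2 in column x1, so x1 enters.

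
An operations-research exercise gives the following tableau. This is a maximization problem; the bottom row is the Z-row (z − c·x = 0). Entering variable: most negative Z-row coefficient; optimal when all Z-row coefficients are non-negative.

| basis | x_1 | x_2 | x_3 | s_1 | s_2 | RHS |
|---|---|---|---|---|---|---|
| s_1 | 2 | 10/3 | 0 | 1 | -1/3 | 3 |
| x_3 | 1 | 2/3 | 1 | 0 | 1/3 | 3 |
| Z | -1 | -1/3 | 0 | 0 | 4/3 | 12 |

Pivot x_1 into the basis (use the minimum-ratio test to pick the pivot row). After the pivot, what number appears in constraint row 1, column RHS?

3/2

Ratio test on column x_1 — row 1: 3/2 = 3/2; row 2: 3/1 = 3. Minimum is 3/2 at row 1 (s_1 leaves); pivot element 2.
Divide row 1 by 2; eliminate column x_1 from the other rows.
In the new row 1, the RHS entry is the old entry divided by the pivot: 3/2 = 3/2.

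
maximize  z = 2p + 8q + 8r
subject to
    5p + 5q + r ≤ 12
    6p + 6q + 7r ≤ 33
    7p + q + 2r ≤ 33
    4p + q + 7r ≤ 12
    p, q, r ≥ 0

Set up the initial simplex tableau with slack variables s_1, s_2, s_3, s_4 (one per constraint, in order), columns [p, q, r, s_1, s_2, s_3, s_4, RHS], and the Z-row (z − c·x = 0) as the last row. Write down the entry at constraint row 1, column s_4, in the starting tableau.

Slack s_4 belongs to constraint 4; its column is the unit vector e_4, so the entry in row 1 is 0.

0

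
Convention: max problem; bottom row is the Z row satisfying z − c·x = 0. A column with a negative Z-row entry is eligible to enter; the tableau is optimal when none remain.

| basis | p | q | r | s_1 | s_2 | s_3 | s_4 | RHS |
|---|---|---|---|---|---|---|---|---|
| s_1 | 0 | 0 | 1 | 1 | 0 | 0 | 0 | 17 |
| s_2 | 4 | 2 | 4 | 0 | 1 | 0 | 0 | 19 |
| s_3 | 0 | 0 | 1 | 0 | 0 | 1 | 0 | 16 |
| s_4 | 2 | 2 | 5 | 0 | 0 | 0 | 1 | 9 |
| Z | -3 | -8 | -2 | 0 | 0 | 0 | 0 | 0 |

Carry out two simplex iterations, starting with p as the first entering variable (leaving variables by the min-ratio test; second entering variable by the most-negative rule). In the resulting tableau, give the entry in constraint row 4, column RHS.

9/2

Ratio test on column p — row 1: entry 0 ≤ 0; row 2: 19/4 = 19/4; row 3: entry 0 ≤ 0; row 4: 9/2 = 9/2. Minimum is 9/2 at row 4 (s_4 leaves); pivot element 2.
Divide row 4 by 2; eliminate column p from the other rows.
Second iteration: most negative Z-row entry is -5 in column q, so q enters.
Ratio test on column q — row 1: entry 0 ≤ 0; row 2: entry -2 ≤ 0; row 3: entry 0 ≤ 0; row 4: (9/2)/1 = 9/2. Minimum is 9/2 at row 4 (p leaves); pivot element 1.
Divide row 4 by 1; eliminate column q from the other rows.
After both pivots, the entry at constraint row 4, column RHS is 9/2.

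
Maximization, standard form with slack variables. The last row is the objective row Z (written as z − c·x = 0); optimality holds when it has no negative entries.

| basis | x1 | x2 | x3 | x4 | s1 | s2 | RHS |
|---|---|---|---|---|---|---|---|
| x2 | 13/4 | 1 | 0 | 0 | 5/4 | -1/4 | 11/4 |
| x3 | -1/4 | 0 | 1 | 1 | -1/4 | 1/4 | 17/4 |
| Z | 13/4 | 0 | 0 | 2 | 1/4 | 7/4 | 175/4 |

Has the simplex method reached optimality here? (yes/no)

Every Z-row coefficient is ≥ 0, so the tableau is optimal.

yes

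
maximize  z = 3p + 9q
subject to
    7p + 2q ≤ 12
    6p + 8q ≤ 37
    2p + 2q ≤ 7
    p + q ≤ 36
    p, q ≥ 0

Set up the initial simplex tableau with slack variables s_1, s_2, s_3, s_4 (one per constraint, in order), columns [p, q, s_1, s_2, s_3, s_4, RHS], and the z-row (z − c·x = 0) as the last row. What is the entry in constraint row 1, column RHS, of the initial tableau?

The RHS of constraint 1 is b_1 = 12.

12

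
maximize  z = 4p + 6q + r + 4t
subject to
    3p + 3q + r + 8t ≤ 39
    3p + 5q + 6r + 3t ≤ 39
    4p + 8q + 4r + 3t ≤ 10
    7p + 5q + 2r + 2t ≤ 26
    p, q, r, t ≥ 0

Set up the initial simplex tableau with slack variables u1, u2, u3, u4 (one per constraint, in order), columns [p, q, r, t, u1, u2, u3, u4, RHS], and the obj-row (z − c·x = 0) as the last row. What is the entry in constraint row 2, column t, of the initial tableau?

3

Constraint 2 has coefficient 3 on t.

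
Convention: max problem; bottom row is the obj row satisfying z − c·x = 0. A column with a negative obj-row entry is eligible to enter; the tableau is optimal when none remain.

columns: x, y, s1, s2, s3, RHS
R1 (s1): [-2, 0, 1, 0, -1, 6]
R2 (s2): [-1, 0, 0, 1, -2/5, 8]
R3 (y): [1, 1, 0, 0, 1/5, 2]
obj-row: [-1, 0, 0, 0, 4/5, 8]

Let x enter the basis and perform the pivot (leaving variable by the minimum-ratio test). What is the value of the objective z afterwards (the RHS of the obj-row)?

Ratio test on column x — row 1: entry -2 ≤ 0; row 2: entry -1 ≤ 0; row 3: 2/1 = 2. Minimum is 2 at row 3 (y leaves); pivot element 1.
Pivot on row 3; the obj-row RHS becomes 8 − (-1)·2 = 10.

10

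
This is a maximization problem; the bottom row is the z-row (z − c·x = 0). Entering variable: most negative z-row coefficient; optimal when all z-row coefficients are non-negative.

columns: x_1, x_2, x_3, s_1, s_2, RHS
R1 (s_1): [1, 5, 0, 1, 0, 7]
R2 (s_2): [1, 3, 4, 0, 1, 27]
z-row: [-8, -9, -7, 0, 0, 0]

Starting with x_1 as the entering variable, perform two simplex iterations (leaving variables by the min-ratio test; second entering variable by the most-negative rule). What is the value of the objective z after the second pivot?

Ratio test on column x_1 — row 1: 7/1 = 7; row 2: 27/1 = 27. Minimum is 7 at row 1 (s_1 leaves); pivot element 1.
Pivot on row 1; the z-row RHS becomes 0 − (-8)·7 = 56.
Next entering variable (most negative z-row entry -7): x_3.
Ratio test on column x_3 — row 1: entry 0 ≤ 0; row 2: 20/4 = 5. Minimum is 5 at row 2 (s_2 leaves); pivot element 4.
After the second pivot the z-row RHS is 56 − (-7)·5 = 91.

91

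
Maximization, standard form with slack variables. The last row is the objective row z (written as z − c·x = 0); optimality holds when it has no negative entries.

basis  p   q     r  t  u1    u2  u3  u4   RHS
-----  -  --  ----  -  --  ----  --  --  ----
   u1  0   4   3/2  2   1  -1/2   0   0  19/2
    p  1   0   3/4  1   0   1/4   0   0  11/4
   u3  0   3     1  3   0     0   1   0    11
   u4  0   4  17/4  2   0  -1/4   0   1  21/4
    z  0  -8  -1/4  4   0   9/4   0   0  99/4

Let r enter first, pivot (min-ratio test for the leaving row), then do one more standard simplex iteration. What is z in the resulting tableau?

Ratio test on column r — row 1: (19/2)/(3/2) = 19/3; row 2: (11/4)/(3/4) = 11/3; row 3: 11/1 = 11; row 4: (21/4)/(17/4) = 21/17. Minimum is 21/17 at row 4 (u4 leaves); pivot element 17/4.
Pivot on row 4; the z-row RHS becomes 99/4 − (-1/4)·(21/17) = 426/17.
Next entering variable (most negative z-row entry -132/17): q.
Ratio test on column q — row 1: (130/17)/(44/17) = 65/22; row 2: entry -12/17 ≤ 0; row 3: (166/17)/(35/17) = 166/35; row 4: (21/17)/(16/17) = 21/16. Minimum is 21/16 at row 4 (r leaves); pivot element 16/17.
After the second pivot the z-row RHS is 426/17 − (-132/17)·(21/16) = 141/4.

141/4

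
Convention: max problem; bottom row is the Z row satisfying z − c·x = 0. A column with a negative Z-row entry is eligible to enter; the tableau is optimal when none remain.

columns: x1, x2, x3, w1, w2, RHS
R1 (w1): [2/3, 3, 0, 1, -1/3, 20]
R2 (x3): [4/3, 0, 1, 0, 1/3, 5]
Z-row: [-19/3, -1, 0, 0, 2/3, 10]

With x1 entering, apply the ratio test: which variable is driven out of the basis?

x3

Column x1 entries and ratios — w1: 20/(2/3) = 30; x3: 5/(4/3) = 15/4.
Smallest ratio is 15/4 in the row of x3, so x3 leaves.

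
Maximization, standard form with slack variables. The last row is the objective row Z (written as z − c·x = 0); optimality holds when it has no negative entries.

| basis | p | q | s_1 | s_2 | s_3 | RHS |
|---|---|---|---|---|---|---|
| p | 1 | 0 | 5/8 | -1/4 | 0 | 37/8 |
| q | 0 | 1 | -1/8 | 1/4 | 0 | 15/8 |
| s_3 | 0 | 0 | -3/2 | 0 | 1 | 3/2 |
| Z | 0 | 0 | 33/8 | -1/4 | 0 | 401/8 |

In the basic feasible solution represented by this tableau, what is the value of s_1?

0

s_1 is not in the basis, so in the current basic feasible solution s_1 = 0.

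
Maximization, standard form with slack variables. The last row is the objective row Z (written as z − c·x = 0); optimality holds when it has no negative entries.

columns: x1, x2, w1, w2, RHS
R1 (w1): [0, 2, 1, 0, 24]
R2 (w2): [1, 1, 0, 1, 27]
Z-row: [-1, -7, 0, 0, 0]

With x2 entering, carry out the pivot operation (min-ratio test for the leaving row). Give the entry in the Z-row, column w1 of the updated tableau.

Ratio test on column x2 — row 1: 24/2 = 12; row 2: 27/1 = 27. Minimum is 12 at row 1 (w1 leaves); pivot element 2.
Divide row 1 by 2; eliminate column x2 from the other rows.
Z-row update in column w1: 0 − (-7)·(1/2) = 7/2.

7/2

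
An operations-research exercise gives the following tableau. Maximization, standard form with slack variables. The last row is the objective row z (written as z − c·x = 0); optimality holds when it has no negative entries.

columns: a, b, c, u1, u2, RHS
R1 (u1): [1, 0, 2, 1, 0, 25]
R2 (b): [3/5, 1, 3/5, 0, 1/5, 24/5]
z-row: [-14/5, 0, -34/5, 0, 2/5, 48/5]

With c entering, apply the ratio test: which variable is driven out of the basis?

Column c entries and ratios — u1: 25/2 = 25/2; b: (24/5)/(3/5) = 8.
Smallest ratio is 8 in the row of b, so b leaves.

b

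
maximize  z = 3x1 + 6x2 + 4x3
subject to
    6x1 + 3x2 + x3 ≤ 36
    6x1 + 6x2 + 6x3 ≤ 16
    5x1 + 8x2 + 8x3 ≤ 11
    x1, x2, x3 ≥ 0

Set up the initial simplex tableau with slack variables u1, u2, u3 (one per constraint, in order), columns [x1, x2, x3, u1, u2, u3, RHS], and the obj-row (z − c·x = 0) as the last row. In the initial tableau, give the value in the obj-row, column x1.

-3

The obj-row carries the negated objective coefficients: the x1 entry is -3.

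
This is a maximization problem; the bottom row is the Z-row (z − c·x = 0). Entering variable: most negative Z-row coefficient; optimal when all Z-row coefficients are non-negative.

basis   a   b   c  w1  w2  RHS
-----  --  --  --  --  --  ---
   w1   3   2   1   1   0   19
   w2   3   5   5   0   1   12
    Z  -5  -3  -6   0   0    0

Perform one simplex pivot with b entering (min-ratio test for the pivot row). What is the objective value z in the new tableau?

36/5

Ratio test on column b — row 1: 19/2 = 19/2; row 2: 12/5 = 12/5. Minimum is 12/5 at row 2 (w2 leaves); pivot element 5.
Pivot on row 2; the Z-row RHS becomes 0 − (-3)·(12/5) = 36/5.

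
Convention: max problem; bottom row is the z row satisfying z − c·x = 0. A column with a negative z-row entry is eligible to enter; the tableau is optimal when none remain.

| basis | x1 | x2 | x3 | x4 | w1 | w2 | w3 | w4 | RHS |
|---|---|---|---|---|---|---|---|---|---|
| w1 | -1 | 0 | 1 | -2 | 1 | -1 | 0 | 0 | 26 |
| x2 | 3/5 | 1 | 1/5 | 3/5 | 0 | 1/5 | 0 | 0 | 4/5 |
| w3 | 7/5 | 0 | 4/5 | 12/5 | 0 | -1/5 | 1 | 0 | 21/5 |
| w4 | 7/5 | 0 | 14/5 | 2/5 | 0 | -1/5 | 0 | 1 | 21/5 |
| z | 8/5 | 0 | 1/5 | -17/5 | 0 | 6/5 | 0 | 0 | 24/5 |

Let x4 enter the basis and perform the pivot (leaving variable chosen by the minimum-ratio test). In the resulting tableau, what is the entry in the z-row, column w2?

Ratio test on column x4 — row 1: entry -2 ≤ 0; row 2: (4/5)/(3/5) = 4/3; row 3: (21/5)/(12/5) = 7/4; row 4: (21/5)/(2/5) = 21/2. Minimum is 4/3 at row 2 (x2 leaves); pivot element 3/5.
Divide row 2 by 3/5; eliminate column x4 from the other rows.
z-row update in column w2: 6/5 − (-17/5)·(1/3) = 7/3.

7/3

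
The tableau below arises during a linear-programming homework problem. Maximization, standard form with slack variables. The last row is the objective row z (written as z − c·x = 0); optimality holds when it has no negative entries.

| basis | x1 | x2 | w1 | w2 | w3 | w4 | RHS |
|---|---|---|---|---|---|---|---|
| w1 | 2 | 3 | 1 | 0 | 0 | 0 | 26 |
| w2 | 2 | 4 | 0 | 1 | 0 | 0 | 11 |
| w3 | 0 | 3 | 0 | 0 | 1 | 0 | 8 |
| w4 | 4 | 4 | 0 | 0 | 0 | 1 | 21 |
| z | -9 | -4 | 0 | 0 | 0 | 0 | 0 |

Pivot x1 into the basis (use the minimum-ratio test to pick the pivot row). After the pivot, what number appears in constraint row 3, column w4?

0

Ratio test on column x1 — row 1: 26/2 = 13; row 2: 11/2 = 11/2; row 3: entry 0 ≤ 0; row 4: 21/4 = 21/4. Minimum is 21/4 at row 4 (w4 leaves); pivot element 4.
Divide row 4 by 4; eliminate column x1 from the other rows.
Row 3 update in column w4: 0 − 0·(1/4) = 0.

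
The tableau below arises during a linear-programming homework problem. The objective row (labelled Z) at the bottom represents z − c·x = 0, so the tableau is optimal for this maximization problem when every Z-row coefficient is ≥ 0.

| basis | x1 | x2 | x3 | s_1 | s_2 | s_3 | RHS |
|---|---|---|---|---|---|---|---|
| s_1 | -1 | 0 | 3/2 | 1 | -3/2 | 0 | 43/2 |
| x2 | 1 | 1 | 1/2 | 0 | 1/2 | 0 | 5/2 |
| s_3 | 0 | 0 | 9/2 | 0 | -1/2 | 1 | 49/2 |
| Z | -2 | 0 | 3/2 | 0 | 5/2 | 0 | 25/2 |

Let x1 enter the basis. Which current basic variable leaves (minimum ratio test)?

x2

Column x1 entries and ratios — s_1: -1 ≤ 0, skip; x2: (5/2)/1 = 5/2; s_3: 0 ≤ 0, skip.
Smallest ratio is 5/2 in the row of x2, so x2 leaves.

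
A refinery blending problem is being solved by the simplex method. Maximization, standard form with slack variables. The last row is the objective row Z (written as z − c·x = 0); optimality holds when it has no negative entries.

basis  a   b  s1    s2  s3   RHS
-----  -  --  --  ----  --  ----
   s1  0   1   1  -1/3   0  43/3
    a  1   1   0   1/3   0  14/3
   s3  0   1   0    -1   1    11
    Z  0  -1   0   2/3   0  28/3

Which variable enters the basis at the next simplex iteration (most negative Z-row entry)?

Negative Z-row entries: b: -1.
The most negative is -1 in column b, so b enters.

b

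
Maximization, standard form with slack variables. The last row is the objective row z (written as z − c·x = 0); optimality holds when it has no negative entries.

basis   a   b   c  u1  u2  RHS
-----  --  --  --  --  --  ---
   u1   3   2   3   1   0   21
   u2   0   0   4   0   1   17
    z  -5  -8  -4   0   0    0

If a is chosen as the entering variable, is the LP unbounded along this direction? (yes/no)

no

Column a has positive entries in row(s) 1, so the ratio test bounds it — not unbounded.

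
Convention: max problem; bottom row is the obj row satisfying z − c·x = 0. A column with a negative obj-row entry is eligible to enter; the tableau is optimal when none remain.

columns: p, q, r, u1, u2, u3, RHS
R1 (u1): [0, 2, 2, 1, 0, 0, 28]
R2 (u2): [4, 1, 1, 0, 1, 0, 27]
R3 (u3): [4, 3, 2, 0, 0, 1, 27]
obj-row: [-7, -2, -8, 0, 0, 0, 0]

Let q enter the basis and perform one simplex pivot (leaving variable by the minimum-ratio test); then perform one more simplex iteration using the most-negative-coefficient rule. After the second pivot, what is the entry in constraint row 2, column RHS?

Ratio test on column q — row 1: 28/2 = 14; row 2: 27/1 = 27; row 3: 27/3 = 9. Minimum is 9 at row 3 (u3 leaves); pivot element 3.
Divide row 3 by 3; eliminate column q from the other rows.
Second iteration: most negative obj-row entry is -20/3 in column r, so r enters.
Ratio test on column r — row 1: 10/(2/3) = 15; row 2: 18/(1/3) = 54; row 3: 9/(2/3) = 27/2. Minimum is 27/2 at row 3 (q leaves); pivot element 2/3.
Divide row 3 by 2/3; eliminate column r from the other rows.
After both pivots, the entry at constraint row 2, column RHS is 27/2.

27/2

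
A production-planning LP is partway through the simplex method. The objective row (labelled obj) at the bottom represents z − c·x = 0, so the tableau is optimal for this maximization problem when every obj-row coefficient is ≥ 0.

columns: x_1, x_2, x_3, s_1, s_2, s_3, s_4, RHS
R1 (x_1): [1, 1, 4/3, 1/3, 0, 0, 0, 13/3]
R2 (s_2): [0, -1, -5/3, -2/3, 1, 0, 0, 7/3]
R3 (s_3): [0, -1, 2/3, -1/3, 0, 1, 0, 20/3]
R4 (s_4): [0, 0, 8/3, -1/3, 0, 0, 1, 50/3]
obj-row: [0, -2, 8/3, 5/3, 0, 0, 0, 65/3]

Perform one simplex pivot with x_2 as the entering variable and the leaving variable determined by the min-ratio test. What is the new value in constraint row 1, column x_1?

1

Ratio test on column x_2 — row 1: (13/3)/1 = 13/3; row 2: entry -1 ≤ 0; row 3: entry -1 ≤ 0; row 4: entry 0 ≤ 0. Minimum is 13/3 at row 1 (x_1 leaves); pivot element 1.
Divide row 1 by 1; eliminate column x_2 from the other rows.
In the new row 1, the x_1 entry is the old entry divided by the pivot: 1/1 = 1.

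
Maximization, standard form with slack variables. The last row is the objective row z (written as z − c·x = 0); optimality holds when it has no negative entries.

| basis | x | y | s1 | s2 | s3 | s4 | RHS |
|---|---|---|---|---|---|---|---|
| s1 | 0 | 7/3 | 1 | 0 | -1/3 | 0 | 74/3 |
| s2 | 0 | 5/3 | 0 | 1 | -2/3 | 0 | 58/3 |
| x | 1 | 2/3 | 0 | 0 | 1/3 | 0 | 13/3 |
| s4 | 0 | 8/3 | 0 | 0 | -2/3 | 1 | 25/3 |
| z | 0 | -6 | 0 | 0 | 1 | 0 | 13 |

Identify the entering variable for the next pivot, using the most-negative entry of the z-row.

y

Negative z-row entries: y: -6.
The most negative is -6 in column y, so y enters.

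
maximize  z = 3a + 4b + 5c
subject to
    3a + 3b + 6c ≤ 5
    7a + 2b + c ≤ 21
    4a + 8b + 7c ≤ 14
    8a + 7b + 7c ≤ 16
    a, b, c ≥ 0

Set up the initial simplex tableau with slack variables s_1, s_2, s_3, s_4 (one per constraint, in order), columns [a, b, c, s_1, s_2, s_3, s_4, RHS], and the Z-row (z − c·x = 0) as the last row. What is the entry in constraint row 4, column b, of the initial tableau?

Constraint 4 has coefficient 7 on b.

7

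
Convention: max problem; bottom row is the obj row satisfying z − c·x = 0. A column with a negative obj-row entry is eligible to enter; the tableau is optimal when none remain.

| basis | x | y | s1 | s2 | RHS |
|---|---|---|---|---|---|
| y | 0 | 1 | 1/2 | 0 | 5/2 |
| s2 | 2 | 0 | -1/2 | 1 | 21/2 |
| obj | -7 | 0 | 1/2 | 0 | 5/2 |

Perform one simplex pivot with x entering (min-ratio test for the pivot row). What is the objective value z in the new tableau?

157/4

Ratio test on column x — row 1: entry 0 ≤ 0; row 2: (21/2)/2 = 21/4. Minimum is 21/4 at row 2 (s2 leaves); pivot element 2.
Pivot on row 2; the obj-row RHS becomes 5/2 − (-7)·(21/4) = 157/4.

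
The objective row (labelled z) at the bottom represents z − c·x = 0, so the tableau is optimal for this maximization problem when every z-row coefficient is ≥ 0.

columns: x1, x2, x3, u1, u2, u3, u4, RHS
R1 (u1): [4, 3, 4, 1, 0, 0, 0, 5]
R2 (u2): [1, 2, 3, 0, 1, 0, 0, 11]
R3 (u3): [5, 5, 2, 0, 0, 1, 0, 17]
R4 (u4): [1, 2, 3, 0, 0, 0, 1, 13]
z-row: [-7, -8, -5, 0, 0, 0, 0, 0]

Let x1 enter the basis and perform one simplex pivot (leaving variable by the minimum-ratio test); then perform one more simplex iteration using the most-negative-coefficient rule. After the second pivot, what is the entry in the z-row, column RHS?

40/3

Ratio test on column x1 — row 1: 5/4 = 5/4; row 2: 11/1 = 11; row 3: 17/5 = 17/5; row 4: 13/1 = 13. Minimum is 5/4 at row 1 (u1 leaves); pivot element 4.
Divide row 1 by 4; eliminate column x1 from the other rows.
Second iteration: most negative z-row entry is -11/4 in column x2, so x2 enters.
Ratio test on column x2 — row 1: (5/4)/(3/4) = 5/3; row 2: (39/4)/(5/4) = 39/5; row 3: (43/4)/(5/4) = 43/5; row 4: (47/4)/(5/4) = 47/5. Minimum is 5/3 at row 1 (x1 leaves); pivot element 3/4.
Divide row 1 by 3/4; eliminate column x2 from the other rows.
After both pivots, the entry at the z-row, column RHS is 40/3.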